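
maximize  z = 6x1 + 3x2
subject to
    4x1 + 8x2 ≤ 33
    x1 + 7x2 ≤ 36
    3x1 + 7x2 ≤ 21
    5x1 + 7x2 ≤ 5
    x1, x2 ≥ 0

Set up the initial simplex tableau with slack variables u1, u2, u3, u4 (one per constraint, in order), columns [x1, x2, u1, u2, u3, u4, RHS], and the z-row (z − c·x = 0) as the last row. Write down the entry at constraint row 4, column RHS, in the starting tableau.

The RHS of constraint 4 is b_4 = 5.

5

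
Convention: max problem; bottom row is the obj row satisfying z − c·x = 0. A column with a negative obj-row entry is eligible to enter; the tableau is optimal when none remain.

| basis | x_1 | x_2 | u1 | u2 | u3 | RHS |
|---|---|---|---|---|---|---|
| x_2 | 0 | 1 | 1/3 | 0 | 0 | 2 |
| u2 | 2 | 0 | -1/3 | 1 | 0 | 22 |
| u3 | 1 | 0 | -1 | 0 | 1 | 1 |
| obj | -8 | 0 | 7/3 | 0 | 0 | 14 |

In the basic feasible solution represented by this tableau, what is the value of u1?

0

u1 is not in the basis, so in the current basic feasible solution u1 = 0.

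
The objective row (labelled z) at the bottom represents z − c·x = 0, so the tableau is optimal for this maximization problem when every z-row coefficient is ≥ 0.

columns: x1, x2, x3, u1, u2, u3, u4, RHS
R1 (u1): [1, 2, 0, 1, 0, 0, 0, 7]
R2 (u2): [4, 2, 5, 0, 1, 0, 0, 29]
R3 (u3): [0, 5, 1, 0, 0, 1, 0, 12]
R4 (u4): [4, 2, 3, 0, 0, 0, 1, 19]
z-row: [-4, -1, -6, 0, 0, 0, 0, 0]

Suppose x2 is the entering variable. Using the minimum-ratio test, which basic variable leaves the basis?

Column x2 entries and ratios — u1: 7/2 = 7/2; u2: 29/2 = 29/2; u3: 12/5 = 12/5; u4: 19/2 = 19/2.
Smallest ratio is 12/5 in the row of u3, so u3 leaves.

u3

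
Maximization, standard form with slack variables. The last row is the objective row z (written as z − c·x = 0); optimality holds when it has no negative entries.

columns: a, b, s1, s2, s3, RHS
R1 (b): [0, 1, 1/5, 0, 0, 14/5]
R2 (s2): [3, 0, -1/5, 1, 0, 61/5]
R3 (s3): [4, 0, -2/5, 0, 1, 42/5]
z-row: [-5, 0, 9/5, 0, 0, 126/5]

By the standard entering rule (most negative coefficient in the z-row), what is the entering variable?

a

Negative z-row entries: a: -5.
The most negative is -5 in column a, so a enters.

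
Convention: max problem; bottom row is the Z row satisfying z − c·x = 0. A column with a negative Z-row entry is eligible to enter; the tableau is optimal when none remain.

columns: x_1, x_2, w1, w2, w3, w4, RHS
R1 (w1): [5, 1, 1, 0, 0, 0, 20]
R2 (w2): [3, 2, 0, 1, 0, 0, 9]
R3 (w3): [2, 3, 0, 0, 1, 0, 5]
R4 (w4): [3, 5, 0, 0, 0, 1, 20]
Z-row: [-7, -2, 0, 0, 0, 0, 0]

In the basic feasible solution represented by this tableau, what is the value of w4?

20

w4 is basic (row 4); its value is the RHS of that row, 20.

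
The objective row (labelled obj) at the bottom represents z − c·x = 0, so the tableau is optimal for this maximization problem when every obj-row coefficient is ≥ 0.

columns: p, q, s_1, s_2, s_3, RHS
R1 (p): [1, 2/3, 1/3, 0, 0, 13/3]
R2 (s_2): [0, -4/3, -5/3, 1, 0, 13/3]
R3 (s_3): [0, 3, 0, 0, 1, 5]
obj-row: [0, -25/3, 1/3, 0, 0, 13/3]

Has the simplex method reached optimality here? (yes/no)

The obj-row has a negative entry -25/3 in column q, so it is not optimal.

no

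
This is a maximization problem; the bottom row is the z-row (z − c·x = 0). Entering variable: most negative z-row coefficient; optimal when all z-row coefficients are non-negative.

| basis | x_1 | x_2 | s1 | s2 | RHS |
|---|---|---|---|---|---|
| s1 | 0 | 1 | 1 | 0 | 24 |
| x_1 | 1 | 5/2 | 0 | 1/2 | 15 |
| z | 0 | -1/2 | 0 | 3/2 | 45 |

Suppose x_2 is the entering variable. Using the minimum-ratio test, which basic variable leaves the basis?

Column x_2 entries and ratios — s1: 24/1 = 24; x_1: 15/(5/2) = 6.
Smallest ratio is 6 in the row of x_1, so x_1 leaves.

x_1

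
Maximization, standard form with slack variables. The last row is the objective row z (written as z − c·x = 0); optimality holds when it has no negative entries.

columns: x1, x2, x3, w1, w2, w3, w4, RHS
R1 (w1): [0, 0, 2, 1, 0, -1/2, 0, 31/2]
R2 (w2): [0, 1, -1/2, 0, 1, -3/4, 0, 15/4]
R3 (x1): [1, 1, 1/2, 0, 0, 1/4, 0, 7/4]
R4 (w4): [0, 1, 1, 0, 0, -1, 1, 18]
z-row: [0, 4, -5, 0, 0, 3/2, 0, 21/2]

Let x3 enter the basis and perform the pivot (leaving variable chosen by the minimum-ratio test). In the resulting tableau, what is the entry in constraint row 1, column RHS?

17/2

Ratio test on column x3 — row 1: (31/2)/2 = 31/4; row 2: entry -1/2 ≤ 0; row 3: (7/4)/(1/2) = 7/2; row 4: 18/1 = 18. Minimum is 7/2 at row 3 (x1 leaves); pivot element 1/2.
Divide row 3 by 1/2; eliminate column x3 from the other rows.
Row 1 update in column RHS: 31/2 − 2·(7/2) = 17/2.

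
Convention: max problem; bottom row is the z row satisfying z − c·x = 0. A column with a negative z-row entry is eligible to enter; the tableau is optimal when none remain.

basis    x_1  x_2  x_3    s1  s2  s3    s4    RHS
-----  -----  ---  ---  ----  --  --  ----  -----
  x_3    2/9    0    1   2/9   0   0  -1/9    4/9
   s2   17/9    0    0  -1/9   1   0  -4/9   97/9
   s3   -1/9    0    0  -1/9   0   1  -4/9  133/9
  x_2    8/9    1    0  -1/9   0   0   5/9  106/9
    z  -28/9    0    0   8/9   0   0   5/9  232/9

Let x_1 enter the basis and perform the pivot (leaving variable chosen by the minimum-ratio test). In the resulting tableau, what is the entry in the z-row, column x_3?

Ratio test on column x_1 — row 1: (4/9)/(2/9) = 2; row 2: (97/9)/(17/9) = 97/17; row 3: entry -1/9 ≤ 0; row 4: (106/9)/(8/9) = 53/4. Minimum is 2 at row 1 (x_3 leaves); pivot element 2/9.
Divide row 1 by 2/9; eliminate column x_1 from the other rows.
z-row update in column x_3: 0 − (-28/9)·(9/2) = 14.

14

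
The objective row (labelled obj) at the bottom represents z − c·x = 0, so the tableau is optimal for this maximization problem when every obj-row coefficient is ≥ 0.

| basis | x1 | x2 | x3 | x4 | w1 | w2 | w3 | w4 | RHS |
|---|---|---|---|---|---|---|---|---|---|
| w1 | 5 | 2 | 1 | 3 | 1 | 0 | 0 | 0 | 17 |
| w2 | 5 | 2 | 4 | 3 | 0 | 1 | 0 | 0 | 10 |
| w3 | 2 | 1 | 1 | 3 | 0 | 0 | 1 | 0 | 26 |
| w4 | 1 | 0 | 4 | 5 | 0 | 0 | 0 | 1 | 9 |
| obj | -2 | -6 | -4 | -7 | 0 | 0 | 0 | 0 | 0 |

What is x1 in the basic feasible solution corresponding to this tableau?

0

x1 is not in the basis, so in the current basic feasible solution x1 = 0.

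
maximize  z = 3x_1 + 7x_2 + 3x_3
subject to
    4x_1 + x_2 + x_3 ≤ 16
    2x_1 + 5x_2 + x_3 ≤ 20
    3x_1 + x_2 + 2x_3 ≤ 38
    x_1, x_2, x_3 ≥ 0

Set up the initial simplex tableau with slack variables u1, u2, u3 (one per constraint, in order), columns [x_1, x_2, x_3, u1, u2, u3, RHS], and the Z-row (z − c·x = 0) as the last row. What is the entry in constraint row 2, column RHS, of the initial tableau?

The RHS of constraint 2 is b_2 = 20.

20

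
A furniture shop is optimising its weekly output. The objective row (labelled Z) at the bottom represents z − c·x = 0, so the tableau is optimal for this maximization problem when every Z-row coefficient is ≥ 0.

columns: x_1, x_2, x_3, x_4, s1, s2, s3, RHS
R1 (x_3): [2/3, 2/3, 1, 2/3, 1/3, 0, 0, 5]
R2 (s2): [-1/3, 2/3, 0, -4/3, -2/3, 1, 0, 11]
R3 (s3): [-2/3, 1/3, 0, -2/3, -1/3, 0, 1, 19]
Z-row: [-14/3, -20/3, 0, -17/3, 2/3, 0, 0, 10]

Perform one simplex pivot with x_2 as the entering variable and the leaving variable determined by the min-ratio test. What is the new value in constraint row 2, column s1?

Ratio test on column x_2 — row 1: 5/(2/3) = 15/2; row 2: 11/(2/3) = 33/2; row 3: 19/(1/3) = 57. Minimum is 15/2 at row 1 (x_3 leaves); pivot element 2/3.
Divide row 1 by 2/3; eliminate column x_2 from the other rows.
Row 2 update in column s1: -2/3 − (2/3)·(1/2) = -1.

-1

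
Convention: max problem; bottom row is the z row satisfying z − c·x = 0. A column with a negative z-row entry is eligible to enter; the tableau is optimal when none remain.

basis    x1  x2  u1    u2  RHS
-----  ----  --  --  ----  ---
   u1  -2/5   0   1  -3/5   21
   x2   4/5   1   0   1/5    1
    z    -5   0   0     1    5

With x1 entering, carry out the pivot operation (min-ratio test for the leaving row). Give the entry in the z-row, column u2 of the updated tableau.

9/4

Ratio test on column x1 — row 1: entry -2/5 ≤ 0; row 2: 1/(4/5) = 5/4. Minimum is 5/4 at row 2 (x2 leaves); pivot element 4/5.
Divide row 2 by 4/5; eliminate column x1 from the other rows.
z-row update in column u2: 1 − (-5)·(1/4) = 9/4.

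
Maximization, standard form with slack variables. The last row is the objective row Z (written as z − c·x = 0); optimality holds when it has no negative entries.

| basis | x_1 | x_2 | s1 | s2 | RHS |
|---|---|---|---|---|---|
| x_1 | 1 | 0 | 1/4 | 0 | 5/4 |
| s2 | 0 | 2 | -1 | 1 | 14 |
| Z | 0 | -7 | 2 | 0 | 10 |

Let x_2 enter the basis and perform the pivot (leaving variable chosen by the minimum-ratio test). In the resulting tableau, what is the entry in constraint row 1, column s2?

Ratio test on column x_2 — row 1: entry 0 ≤ 0; row 2: 14/2 = 7. Minimum is 7 at row 2 (s2 leaves); pivot element 2.
Divide row 2 by 2; eliminate column x_2 from the other rows.
Row 1 update in column s2: 0 − 0·(1/2) = 0.

0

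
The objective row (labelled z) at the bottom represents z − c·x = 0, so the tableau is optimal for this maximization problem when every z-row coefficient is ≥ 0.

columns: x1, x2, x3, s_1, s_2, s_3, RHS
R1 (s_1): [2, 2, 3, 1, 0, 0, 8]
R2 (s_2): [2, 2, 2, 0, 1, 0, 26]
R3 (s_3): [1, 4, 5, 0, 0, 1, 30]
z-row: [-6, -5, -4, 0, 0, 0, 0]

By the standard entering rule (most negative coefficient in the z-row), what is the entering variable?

x1

Negative z-row entries: x1: -6, x2: -5, x3: -4.
The most negative is -6 in column x1, so x1 enters.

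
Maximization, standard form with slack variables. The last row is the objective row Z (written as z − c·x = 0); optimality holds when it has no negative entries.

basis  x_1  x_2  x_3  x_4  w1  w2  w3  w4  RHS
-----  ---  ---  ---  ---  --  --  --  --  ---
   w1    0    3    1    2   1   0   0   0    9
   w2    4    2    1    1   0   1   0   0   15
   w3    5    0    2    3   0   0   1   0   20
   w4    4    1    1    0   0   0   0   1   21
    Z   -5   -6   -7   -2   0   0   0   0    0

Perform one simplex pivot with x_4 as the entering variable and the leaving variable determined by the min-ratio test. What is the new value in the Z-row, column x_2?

Ratio test on column x_4 — row 1: 9/2 = 9/2; row 2: 15/1 = 15; row 3: 20/3 = 20/3; row 4: entry 0 ≤ 0. Minimum is 9/2 at row 1 (w1 leaves); pivot element 2.
Divide row 1 by 2; eliminate column x_4 from the other rows.
Z-row update in column x_2: -6 − (-2)·(3/2) = -3.

-3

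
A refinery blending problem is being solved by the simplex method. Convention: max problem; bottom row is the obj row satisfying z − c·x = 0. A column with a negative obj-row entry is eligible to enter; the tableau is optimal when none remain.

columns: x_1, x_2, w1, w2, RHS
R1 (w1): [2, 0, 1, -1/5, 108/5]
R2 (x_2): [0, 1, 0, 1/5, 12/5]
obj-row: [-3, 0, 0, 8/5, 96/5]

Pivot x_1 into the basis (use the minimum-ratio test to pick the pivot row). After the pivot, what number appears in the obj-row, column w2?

Ratio test on column x_1 — row 1: (108/5)/2 = 54/5; row 2: entry 0 ≤ 0. Minimum is 54/5 at row 1 (w1 leaves); pivot element 2.
Divide row 1 by 2; eliminate column x_1 from the other rows.
obj-row update in column w2: 8/5 − (-3)·(-1/10) = 13/10.

13/10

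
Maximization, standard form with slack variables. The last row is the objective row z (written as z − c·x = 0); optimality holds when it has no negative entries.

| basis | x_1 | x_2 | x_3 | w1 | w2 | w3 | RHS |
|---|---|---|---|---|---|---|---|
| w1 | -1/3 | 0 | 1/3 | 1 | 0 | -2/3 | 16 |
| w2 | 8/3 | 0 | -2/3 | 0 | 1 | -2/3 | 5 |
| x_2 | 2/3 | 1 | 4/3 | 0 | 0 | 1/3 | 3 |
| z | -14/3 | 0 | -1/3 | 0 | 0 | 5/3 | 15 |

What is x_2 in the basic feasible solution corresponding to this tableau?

x_2 is basic (row 3); its value is the RHS of that row, 3.

3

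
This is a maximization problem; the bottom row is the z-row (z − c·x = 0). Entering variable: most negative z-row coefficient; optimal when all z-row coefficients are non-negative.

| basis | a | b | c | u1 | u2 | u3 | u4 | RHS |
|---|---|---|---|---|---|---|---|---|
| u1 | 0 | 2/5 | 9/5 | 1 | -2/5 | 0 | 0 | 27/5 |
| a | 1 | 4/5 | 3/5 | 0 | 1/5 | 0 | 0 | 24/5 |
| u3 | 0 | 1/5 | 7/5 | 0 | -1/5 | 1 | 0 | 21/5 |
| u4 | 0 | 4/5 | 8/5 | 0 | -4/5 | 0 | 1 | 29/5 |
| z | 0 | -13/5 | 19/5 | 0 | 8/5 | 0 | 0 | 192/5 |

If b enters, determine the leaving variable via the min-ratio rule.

Column b entries and ratios — u1: (27/5)/(2/5) = 27/2; a: (24/5)/(4/5) = 6; u3: (21/5)/(1/5) = 21; u4: (29/5)/(4/5) = 29/4.
Smallest ratio is 6 in the row of a, so a leaves.

a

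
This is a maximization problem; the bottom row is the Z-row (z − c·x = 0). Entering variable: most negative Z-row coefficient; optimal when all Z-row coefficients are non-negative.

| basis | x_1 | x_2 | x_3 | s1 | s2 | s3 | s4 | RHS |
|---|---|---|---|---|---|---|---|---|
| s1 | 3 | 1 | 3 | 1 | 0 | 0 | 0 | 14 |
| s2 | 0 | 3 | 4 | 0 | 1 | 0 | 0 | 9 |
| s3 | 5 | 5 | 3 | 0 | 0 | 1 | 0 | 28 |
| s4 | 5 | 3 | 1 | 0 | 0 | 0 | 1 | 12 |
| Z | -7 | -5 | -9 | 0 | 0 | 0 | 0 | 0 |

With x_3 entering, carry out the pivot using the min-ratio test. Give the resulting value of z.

81/4

Ratio test on column x_3 — row 1: 14/3 = 14/3; row 2: 9/4 = 9/4; row 3: 28/3 = 28/3; row 4: 12/1 = 12. Minimum is 9/4 at row 2 (s2 leaves); pivot element 4.
Pivot on row 2; the Z-row RHS becomes 0 − (-9)·(9/4) = 81/4.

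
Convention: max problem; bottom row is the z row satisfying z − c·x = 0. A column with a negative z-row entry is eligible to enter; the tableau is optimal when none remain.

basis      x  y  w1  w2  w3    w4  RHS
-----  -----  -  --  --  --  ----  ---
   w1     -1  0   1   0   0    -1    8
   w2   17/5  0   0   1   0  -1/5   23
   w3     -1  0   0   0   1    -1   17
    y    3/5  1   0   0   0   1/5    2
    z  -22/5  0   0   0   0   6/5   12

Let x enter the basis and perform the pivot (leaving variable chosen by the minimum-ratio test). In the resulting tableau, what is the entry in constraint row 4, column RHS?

10/3

Ratio test on column x — row 1: entry -1 ≤ 0; row 2: 23/(17/5) = 115/17; row 3: entry -1 ≤ 0; row 4: 2/(3/5) = 10/3. Minimum is 10/3 at row 4 (y leaves); pivot element 3/5.
Divide row 4 by 3/5; eliminate column x from the other rows.
In the new row 4, the RHS entry is the old entry divided by the pivot: 2/(3/5) = 10/3.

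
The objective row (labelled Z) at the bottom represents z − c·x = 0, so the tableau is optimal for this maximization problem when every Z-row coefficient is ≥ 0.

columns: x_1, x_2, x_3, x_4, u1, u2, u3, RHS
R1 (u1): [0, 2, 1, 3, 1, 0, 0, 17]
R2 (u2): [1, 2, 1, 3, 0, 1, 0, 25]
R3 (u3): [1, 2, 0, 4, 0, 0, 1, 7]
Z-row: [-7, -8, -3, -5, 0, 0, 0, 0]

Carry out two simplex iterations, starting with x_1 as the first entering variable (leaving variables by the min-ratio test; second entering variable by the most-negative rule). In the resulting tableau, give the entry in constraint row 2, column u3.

Ratio test on column x_1 — row 1: entry 0 ≤ 0; row 2: 25/1 = 25; row 3: 7/1 = 7. Minimum is 7 at row 3 (u3 leaves); pivot element 1.
Divide row 3 by 1; eliminate column x_1 from the other rows.
Second iteration: most negative Z-row entry is -3 in column x_3, so x_3 enters.
Ratio test on column x_3 — row 1: 17/1 = 17; row 2: 18/1 = 18; row 3: entry 0 ≤ 0. Minimum is 17 at row 1 (u1 leaves); pivot element 1.
Divide row 1 by 1; eliminate column x_3 from the other rows.
After both pivots, the entry at constraint row 2, column u3 is -1.

-1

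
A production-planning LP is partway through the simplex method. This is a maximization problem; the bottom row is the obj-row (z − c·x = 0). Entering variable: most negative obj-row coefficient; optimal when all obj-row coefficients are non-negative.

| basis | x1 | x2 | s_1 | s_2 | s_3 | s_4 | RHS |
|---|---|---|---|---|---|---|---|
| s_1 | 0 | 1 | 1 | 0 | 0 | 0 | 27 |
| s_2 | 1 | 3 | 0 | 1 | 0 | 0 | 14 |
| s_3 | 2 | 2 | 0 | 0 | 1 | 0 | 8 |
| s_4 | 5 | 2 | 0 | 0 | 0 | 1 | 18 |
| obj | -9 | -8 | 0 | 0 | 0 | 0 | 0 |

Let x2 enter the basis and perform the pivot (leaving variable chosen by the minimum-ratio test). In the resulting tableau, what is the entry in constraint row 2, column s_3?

Ratio test on column x2 — row 1: 27/1 = 27; row 2: 14/3 = 14/3; row 3: 8/2 = 4; row 4: 18/2 = 9. Minimum is 4 at row 3 (s_3 leaves); pivot element 2.
Divide row 3 by 2; eliminate column x2 from the other rows.
Row 2 update in column s_3: 0 − 3·(1/2) = -3/2.

-3/2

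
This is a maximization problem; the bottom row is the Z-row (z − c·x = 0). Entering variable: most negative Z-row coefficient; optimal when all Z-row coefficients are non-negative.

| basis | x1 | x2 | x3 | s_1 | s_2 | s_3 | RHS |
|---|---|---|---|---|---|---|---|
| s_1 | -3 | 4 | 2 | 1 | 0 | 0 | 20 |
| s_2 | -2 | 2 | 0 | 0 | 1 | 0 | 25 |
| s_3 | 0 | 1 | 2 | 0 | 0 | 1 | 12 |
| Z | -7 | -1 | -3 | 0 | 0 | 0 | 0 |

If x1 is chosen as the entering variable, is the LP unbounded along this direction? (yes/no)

yes

Every constraint-row entry in column x1 is ≤ 0, so increasing x1 is unbounded.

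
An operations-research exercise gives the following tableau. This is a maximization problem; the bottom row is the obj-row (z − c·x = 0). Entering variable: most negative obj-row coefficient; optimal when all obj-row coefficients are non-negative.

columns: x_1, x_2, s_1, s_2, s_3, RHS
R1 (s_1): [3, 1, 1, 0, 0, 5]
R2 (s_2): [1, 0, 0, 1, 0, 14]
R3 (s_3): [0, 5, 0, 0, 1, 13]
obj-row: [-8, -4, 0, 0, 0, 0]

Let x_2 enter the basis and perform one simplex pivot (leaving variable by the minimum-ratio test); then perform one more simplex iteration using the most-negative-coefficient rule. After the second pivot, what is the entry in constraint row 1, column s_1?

Ratio test on column x_2 — row 1: 5/1 = 5; row 2: entry 0 ≤ 0; row 3: 13/5 = 13/5. Minimum is 13/5 at row 3 (s_3 leaves); pivot element 5.
Divide row 3 by 5; eliminate column x_2 from the other rows.
Second iteration: most negative obj-row entry is -8 in column x_1, so x_1 enters.
Ratio test on column x_1 — row 1: (12/5)/3 = 4/5; row 2: 14/1 = 14; row 3: entry 0 ≤ 0. Minimum is 4/5 at row 1 (s_1 leaves); pivot element 3.
Divide row 1 by 3; eliminate column x_1 from the other rows.
After both pivots, the entry at constraint row 1, column s_1 is 1/3.

1/3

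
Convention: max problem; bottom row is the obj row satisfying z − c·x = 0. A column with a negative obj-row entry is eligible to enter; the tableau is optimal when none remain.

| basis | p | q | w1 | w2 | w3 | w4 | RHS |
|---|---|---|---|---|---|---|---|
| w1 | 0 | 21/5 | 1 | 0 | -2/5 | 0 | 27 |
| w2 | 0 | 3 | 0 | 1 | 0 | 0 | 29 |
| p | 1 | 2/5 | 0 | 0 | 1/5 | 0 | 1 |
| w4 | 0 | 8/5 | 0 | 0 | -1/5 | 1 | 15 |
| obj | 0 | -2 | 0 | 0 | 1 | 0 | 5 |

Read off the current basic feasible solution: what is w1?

w1 is basic (row 1); its value is the RHS of that row, 27.

27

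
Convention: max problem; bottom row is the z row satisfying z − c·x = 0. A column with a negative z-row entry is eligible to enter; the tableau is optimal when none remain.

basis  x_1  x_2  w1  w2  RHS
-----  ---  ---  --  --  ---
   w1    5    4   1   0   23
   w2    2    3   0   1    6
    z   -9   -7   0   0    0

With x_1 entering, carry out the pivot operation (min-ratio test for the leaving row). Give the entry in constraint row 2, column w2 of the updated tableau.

1/2

Ratio test on column x_1 — row 1: 23/5 = 23/5; row 2: 6/2 = 3. Minimum is 3 at row 2 (w2 leaves); pivot element 2.
Divide row 2 by 2; eliminate column x_1 from the other rows.
In the new row 2, the w2 entry is the old entry divided by the pivot: 1/2 = 1/2.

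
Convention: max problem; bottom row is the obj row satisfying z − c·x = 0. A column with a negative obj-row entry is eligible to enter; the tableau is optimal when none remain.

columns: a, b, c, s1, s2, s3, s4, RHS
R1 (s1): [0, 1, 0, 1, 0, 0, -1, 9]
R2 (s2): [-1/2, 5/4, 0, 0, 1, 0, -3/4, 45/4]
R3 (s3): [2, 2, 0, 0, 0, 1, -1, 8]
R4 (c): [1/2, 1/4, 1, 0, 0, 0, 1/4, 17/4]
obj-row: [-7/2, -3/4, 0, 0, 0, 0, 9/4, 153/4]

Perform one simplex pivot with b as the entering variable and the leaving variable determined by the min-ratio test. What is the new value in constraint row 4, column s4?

Ratio test on column b — row 1: 9/1 = 9; row 2: (45/4)/(5/4) = 9; row 3: 8/2 = 4; row 4: (17/4)/(1/4) = 17. Minimum is 4 at row 3 (s3 leaves); pivot element 2.
Divide row 3 by 2; eliminate column b from the other rows.
Row 4 update in column s4: 1/4 − (1/4)·(-1/2) = 3/8.

3/8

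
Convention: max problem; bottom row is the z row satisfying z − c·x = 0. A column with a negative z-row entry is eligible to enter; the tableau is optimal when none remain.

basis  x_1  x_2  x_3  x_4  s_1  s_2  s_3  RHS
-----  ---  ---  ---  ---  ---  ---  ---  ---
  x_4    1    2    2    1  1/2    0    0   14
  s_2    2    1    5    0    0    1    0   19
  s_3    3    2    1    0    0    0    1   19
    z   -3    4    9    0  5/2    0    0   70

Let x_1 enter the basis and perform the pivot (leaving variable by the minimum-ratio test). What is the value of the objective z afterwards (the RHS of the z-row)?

89

Ratio test on column x_1 — row 1: 14/1 = 14; row 2: 19/2 = 19/2; row 3: 19/3 = 19/3. Minimum is 19/3 at row 3 (s_3 leaves); pivot element 3.
Pivot on row 3; the z-row RHS becomes 70 − (-3)·(19/3) = 89.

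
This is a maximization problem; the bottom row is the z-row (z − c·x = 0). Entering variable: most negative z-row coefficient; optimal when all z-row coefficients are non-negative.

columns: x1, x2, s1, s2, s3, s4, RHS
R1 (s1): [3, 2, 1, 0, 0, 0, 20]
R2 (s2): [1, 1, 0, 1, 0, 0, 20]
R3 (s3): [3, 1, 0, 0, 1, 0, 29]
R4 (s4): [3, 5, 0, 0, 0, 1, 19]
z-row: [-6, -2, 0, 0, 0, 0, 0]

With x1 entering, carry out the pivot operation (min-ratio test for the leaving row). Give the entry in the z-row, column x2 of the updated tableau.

Ratio test on column x1 — row 1: 20/3 = 20/3; row 2: 20/1 = 20; row 3: 29/3 = 29/3; row 4: 19/3 = 19/3. Minimum is 19/3 at row 4 (s4 leaves); pivot element 3.
Divide row 4 by 3; eliminate column x1 from the other rows.
z-row update in column x2: -2 − (-6)·(5/3) = 8.

8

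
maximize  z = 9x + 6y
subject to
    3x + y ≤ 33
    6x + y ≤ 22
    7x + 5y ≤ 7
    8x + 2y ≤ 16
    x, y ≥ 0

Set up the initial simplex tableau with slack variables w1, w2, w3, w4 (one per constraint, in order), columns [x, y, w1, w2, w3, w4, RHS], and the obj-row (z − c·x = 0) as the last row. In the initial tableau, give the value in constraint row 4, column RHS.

The RHS of constraint 4 is b_4 = 16.

16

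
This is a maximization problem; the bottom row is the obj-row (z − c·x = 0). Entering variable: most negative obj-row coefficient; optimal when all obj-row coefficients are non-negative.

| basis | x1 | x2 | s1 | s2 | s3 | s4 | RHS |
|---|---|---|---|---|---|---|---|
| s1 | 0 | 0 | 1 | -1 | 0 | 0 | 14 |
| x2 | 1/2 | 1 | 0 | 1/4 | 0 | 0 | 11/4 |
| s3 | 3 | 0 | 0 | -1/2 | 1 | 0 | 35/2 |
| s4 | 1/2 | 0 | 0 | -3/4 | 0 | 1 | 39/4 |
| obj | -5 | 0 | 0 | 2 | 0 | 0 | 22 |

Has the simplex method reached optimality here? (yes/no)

no

The obj-row has a negative entry -5 in column x1, so it is not optimal.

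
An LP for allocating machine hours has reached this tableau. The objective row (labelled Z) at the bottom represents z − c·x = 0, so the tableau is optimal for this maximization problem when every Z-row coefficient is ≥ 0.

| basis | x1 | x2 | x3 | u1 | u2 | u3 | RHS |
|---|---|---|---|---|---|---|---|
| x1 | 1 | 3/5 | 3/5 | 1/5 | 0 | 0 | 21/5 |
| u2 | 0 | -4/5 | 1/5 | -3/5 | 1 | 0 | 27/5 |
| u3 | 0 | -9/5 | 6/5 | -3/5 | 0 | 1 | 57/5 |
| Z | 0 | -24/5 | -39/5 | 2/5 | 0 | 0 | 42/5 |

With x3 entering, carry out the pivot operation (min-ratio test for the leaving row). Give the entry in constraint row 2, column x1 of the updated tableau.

Ratio test on column x3 — row 1: (21/5)/(3/5) = 7; row 2: (27/5)/(1/5) = 27; row 3: (57/5)/(6/5) = 19/2. Minimum is 7 at row 1 (x1 leaves); pivot element 3/5.
Divide row 1 by 3/5; eliminate column x3 from the other rows.
Row 2 update in column x1: 0 − (1/5)·(5/3) = -1/3.

-1/3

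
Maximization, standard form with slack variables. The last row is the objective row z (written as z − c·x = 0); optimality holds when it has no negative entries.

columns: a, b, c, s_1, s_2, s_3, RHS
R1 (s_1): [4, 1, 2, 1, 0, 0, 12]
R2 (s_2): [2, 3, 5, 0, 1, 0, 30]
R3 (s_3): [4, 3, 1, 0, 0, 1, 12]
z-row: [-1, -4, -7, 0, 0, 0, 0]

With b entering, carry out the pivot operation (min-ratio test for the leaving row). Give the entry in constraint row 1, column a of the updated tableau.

Ratio test on column b — row 1: 12/1 = 12; row 2: 30/3 = 10; row 3: 12/3 = 4. Minimum is 4 at row 3 (s_3 leaves); pivot element 3.
Divide row 3 by 3; eliminate column b from the other rows.
Row 1 update in column a: 4 − 1·(4/3) = 8/3.

8/3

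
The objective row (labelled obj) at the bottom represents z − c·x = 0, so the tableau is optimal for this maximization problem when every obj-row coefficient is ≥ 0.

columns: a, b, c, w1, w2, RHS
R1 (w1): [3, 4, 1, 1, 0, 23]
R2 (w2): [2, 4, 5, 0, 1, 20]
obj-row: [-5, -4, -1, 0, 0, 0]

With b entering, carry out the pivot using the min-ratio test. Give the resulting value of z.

Ratio test on column b — row 1: 23/4 = 23/4; row 2: 20/4 = 5. Minimum is 5 at row 2 (w2 leaves); pivot element 4.
Pivot on row 2; the obj-row RHS becomes 0 − (-4)·5 = 20.

20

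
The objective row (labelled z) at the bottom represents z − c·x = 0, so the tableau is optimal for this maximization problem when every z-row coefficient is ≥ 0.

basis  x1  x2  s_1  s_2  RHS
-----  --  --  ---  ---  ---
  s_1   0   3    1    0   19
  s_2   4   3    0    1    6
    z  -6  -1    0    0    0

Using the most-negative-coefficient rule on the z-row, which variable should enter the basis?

Negative z-row entries: x1: -6, x2: -1.
The most negative is -6 in column x1, so x1 enters.

x1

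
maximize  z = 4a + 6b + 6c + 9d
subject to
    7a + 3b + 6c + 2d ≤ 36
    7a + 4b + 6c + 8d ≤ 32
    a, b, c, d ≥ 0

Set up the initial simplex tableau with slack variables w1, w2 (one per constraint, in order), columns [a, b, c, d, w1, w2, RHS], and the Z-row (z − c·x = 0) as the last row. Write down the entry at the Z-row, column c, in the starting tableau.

-6

The Z-row carries the negated objective coefficients: the c entry is -6.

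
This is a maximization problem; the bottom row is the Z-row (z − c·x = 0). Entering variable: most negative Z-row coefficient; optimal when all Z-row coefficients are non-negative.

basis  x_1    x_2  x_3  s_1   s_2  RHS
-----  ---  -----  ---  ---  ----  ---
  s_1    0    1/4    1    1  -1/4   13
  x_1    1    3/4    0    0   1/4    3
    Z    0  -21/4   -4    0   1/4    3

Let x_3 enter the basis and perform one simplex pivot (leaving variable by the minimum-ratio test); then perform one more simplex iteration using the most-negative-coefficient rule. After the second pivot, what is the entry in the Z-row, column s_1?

Ratio test on column x_3 — row 1: 13/1 = 13; row 2: entry 0 ≤ 0. Minimum is 13 at row 1 (s_1 leaves); pivot element 1.
Divide row 1 by 1; eliminate column x_3 from the other rows.
Second iteration: most negative Z-row entry is -17/4 in column x_2, so x_2 enters.
Ratio test on column x_2 — row 1: 13/(1/4) = 52; row 2: 3/(3/4) = 4. Minimum is 4 at row 2 (x_1 leaves); pivot element 3/4.
Divide row 2 by 3/4; eliminate column x_2 from the other rows.
After both pivots, the entry at the Z-row, column s_1 is 4.

4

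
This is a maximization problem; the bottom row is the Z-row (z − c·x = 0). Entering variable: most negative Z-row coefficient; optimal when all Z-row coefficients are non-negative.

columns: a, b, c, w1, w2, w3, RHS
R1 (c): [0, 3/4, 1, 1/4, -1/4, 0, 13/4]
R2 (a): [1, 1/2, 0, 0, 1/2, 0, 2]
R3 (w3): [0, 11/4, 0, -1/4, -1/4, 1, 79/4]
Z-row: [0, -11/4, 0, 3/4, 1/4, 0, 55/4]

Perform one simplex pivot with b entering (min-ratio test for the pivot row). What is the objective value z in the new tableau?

Ratio test on column b — row 1: (13/4)/(3/4) = 13/3; row 2: 2/(1/2) = 4; row 3: (79/4)/(11/4) = 79/11. Minimum is 4 at row 2 (a leaves); pivot element 1/2.
Pivot on row 2; the Z-row RHS becomes 55/4 − (-11/4)·4 = 99/4.

99/4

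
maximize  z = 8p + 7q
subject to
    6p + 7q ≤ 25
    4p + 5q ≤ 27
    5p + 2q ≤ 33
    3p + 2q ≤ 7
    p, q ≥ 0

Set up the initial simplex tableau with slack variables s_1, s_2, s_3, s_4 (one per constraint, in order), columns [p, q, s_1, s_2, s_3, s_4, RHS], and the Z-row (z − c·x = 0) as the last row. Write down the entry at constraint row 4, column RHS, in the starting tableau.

7

The RHS of constraint 4 is b_4 = 7.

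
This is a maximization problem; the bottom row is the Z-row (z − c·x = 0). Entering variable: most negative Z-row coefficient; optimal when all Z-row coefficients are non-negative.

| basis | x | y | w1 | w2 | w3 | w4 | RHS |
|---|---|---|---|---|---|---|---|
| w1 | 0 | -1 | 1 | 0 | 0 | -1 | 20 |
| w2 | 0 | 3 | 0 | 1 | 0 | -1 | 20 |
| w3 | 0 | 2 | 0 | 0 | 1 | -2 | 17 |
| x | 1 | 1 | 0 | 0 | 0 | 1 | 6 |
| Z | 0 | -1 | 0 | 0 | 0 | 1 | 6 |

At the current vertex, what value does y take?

y is not in the basis, so in the current basic feasible solution y = 0.

0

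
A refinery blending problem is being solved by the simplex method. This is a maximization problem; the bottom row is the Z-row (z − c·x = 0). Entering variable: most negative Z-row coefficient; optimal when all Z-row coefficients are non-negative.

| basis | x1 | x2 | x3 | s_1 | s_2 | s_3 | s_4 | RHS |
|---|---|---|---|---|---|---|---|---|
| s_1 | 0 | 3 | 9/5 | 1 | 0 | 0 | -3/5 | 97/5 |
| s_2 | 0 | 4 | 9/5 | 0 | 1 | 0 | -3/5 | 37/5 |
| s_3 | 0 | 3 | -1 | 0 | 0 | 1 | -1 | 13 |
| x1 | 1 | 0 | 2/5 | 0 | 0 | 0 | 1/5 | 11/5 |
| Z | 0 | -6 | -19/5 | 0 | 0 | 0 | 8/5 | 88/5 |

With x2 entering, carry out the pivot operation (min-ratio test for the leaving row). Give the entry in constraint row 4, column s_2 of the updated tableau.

0

Ratio test on column x2 — row 1: (97/5)/3 = 97/15; row 2: (37/5)/4 = 37/20; row 3: 13/3 = 13/3; row 4: entry 0 ≤ 0. Minimum is 37/20 at row 2 (s_2 leaves); pivot element 4.
Divide row 2 by 4; eliminate column x2 from the other rows.
Row 4 update in column s_2: 0 − 0·(1/4) = 0.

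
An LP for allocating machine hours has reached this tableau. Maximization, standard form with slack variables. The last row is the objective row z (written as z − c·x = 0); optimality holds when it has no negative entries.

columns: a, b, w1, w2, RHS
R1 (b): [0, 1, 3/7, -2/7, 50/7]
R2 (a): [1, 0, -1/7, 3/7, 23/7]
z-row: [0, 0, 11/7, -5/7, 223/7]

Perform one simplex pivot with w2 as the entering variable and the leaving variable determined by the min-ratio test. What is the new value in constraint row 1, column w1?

Ratio test on column w2 — row 1: entry -2/7 ≤ 0; row 2: (23/7)/(3/7) = 23/3. Minimum is 23/3 at row 2 (a leaves); pivot element 3/7.
Divide row 2 by 3/7; eliminate column w2 from the other rows.
Row 1 update in column w1: 3/7 − (-2/7)·(-1/3) = 1/3.

1/3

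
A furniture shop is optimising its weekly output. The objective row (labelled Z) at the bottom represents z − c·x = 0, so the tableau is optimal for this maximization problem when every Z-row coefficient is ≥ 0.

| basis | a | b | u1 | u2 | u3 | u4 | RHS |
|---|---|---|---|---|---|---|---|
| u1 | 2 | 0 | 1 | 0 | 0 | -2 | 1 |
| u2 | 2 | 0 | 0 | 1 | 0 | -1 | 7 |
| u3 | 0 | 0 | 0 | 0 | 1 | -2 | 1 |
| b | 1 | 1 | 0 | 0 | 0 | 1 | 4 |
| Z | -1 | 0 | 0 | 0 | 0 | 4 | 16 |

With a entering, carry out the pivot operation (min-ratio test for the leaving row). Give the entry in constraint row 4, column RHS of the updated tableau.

Ratio test on column a — row 1: 1/2 = 1/2; row 2: 7/2 = 7/2; row 3: entry 0 ≤ 0; row 4: 4/1 = 4. Minimum is 1/2 at row 1 (u1 leaves); pivot element 2.
Divide row 1 by 2; eliminate column a from the other rows.
Row 4 update in column RHS: 4 − 1·(1/2) = 7/2.

7/2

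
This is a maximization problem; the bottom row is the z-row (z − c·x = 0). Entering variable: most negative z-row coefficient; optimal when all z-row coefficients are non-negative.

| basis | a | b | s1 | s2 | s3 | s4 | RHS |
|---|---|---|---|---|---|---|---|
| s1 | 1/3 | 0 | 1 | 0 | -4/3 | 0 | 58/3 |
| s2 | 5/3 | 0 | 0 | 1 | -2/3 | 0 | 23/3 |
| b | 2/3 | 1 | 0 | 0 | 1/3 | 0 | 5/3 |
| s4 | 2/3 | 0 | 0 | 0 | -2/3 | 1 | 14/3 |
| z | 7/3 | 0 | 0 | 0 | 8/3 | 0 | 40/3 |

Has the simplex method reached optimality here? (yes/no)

Every z-row coefficient is ≥ 0, so the tableau is optimal.

yes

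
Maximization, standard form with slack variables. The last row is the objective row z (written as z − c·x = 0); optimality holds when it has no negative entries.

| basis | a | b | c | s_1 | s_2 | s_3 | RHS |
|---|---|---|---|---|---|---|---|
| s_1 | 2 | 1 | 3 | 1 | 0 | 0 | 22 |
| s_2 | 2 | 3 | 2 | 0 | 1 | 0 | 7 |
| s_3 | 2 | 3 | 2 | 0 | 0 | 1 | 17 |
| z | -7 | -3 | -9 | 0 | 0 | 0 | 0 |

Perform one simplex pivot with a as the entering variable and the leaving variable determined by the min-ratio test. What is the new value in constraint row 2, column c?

1

Ratio test on column a — row 1: 22/2 = 11; row 2: 7/2 = 7/2; row 3: 17/2 = 17/2. Minimum is 7/2 at row 2 (s_2 leaves); pivot element 2.
Divide row 2 by 2; eliminate column a from the other rows.
In the new row 2, the c entry is the old entry divided by the pivot: 2/2 = 1.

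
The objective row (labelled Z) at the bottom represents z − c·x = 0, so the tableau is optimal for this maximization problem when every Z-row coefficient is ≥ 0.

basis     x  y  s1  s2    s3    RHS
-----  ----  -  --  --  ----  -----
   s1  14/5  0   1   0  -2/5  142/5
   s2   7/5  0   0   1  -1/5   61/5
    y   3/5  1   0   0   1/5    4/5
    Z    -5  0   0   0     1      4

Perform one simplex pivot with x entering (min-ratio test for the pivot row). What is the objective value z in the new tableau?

32/3

Ratio test on column x — row 1: (142/5)/(14/5) = 71/7; row 2: (61/5)/(7/5) = 61/7; row 3: (4/5)/(3/5) = 4/3. Minimum is 4/3 at row 3 (y leaves); pivot element 3/5.
Pivot on row 3; the Z-row RHS becomes 4 − (-5)·(4/3) = 32/3.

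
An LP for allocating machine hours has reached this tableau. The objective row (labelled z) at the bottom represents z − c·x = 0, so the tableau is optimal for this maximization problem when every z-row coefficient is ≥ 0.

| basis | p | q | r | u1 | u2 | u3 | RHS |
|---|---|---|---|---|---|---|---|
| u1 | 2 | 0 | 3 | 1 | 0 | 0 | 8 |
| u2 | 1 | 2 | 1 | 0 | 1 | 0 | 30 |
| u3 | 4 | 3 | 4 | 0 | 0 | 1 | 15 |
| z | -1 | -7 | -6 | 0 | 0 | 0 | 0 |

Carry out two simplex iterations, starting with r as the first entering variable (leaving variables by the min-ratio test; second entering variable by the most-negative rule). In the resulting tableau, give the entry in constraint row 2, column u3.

Ratio test on column r — row 1: 8/3 = 8/3; row 2: 30/1 = 30; row 3: 15/4 = 15/4. Minimum is 8/3 at row 1 (u1 leaves); pivot element 3.
Divide row 1 by 3; eliminate column r from the other rows.
Second iteration: most negative z-row entry is -7 in column q, so q enters.
Ratio test on column q — row 1: entry 0 ≤ 0; row 2: (82/3)/2 = 41/3; row 3: (13/3)/3 = 13/9. Minimum is 13/9 at row 3 (u3 leaves); pivot element 3.
Divide row 3 by 3; eliminate column q from the other rows.
After both pivots, the entry at constraint row 2, column u3 is -2/3.

-2/3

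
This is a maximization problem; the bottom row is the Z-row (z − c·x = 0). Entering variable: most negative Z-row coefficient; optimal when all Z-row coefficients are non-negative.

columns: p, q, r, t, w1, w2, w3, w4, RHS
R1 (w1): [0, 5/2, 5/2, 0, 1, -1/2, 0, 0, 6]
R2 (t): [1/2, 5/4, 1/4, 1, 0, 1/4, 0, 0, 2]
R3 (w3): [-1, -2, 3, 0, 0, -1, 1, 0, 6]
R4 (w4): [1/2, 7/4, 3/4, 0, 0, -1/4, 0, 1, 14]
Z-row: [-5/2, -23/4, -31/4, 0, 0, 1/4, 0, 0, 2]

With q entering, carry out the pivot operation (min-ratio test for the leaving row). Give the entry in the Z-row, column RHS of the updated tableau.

56/5

Ratio test on column q — row 1: 6/(5/2) = 12/5; row 2: 2/(5/4) = 8/5; row 3: entry -2 ≤ 0; row 4: 14/(7/4) = 8. Minimum is 8/5 at row 2 (t leaves); pivot element 5/4.
Divide row 2 by 5/4; eliminate column q from the other rows.
Z-row update in column RHS: 2 − (-23/4)·(8/5) = 56/5.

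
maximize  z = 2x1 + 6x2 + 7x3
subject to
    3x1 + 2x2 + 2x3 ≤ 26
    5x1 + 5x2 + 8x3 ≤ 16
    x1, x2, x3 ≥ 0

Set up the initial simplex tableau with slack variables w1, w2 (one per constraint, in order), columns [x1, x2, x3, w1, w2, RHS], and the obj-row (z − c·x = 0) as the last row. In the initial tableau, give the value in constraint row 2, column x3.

Constraint 2 has coefficient 8 on x3.

8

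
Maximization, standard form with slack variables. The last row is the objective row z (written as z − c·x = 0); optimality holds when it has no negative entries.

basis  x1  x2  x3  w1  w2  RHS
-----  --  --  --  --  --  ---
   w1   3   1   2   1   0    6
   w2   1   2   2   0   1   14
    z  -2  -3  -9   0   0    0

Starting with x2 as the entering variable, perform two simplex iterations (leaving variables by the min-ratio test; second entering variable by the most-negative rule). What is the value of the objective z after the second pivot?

27

Ratio test on column x2 — row 1: 6/1 = 6; row 2: 14/2 = 7. Minimum is 6 at row 1 (w1 leaves); pivot element 1.
Pivot on row 1; the z-row RHS becomes 0 − (-3)·6 = 18.
Next entering variable (most negative z-row entry -3): x3.
Ratio test on column x3 — row 1: 6/2 = 3; row 2: entry -2 ≤ 0. Minimum is 3 at row 1 (x2 leaves); pivot element 2.
After the second pivot the z-row RHS is 18 − (-3)·3 = 27.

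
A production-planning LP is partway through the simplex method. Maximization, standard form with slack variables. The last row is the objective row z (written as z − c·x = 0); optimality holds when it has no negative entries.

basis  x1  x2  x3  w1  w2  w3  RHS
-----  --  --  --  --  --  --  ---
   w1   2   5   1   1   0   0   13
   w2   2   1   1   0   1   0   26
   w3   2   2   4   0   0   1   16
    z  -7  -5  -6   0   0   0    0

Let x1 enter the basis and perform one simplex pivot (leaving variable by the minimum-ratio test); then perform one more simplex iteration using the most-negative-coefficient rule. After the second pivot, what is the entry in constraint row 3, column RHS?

1

Ratio test on column x1 — row 1: 13/2 = 13/2; row 2: 26/2 = 13; row 3: 16/2 = 8. Minimum is 13/2 at row 1 (w1 leaves); pivot element 2.
Divide row 1 by 2; eliminate column x1 from the other rows.
Second iteration: most negative z-row entry is -5/2 in column x3, so x3 enters.
Ratio test on column x3 — row 1: (13/2)/(1/2) = 13; row 2: entry 0 ≤ 0; row 3: 3/3 = 1. Minimum is 1 at row 3 (w3 leaves); pivot element 3.
Divide row 3 by 3; eliminate column x3 from the other rows.
After both pivots, the entry at constraint row 3, column RHS is 1.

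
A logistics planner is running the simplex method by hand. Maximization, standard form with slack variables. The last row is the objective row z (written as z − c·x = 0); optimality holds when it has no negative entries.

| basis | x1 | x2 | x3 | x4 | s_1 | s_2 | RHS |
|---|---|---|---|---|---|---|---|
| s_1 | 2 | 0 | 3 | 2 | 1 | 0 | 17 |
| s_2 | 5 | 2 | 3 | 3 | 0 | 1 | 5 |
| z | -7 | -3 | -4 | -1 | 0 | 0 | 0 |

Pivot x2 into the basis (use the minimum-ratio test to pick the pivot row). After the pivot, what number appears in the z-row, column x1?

1/2

Ratio test on column x2 — row 1: entry 0 ≤ 0; row 2: 5/2 = 5/2. Minimum is 5/2 at row 2 (s_2 leaves); pivot element 2.
Divide row 2 by 2; eliminate column x2 from the other rows.
z-row update in column x1: -7 − (-3)·(5/2) = 1/2.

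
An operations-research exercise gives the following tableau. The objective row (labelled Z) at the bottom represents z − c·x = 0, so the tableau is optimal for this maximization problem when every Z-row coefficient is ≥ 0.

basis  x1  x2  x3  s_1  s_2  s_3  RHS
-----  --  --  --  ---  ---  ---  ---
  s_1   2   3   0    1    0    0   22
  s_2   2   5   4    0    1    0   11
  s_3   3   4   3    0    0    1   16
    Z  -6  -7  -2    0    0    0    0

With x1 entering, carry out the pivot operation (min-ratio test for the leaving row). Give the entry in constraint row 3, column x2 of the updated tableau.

Ratio test on column x1 — row 1: 22/2 = 11; row 2: 11/2 = 11/2; row 3: 16/3 = 16/3. Minimum is 16/3 at row 3 (s_3 leaves); pivot element 3.
Divide row 3 by 3; eliminate column x1 from the other rows.
In the new row 3, the x2 entry is the old entry divided by the pivot: 4/3 = 4/3.

4/3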